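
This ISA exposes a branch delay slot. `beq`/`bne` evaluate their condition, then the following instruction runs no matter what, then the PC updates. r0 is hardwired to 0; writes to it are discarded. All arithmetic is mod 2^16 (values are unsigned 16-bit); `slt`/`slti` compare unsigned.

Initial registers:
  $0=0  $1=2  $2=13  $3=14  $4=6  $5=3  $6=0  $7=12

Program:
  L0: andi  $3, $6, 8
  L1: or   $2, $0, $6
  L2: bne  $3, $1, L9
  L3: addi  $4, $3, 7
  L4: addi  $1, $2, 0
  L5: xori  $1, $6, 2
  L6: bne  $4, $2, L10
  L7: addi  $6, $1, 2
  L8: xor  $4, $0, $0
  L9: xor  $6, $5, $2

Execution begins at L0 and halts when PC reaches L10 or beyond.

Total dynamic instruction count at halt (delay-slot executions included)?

5

  step pc=0: andi  $3, $6, 8  regs=(0,2,13,0,6,3,0,12)
  step pc=1: or   $2, $0, $6  regs=(0,2,0,0,6,3,0,12)
  step pc=2: bne  $3, $1, L9  cond=T  regs=(0,2,0,0,6,3,0,12)
  step pc=3: addi  $4, $3, 7  regs=(0,2,0,0,7,3,0,12)
  step pc=9: xor  $6, $5, $2  regs=(0,2,0,0,7,3,3,12)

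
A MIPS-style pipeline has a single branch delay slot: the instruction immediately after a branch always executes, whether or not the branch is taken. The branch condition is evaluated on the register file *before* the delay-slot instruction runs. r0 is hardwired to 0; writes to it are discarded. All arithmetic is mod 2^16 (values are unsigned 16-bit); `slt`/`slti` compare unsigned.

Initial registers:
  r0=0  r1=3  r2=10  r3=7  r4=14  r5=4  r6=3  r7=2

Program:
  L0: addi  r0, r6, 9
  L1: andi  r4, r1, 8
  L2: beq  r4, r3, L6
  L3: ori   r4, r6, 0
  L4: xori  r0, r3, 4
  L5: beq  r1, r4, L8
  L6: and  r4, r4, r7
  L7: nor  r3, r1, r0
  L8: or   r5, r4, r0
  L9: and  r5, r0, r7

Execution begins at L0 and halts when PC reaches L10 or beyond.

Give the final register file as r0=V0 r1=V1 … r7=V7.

r0=0 r1=3 r2=10 r3=7 r4=2 r5=0 r6=3 r7=2

#0 addi  r0, r6, 9 ; 0/3/10/7/14/4/3/2
#1 andi  r4, r1, 8 ; 0/3/10/7/0/4/3/2
#2 beq  r4, r3, L6 ; 0/3/10/7/0/4/3/2 ; →fallthru
#3 ori   r4, r6, 0 ; 0/3/10/7/3/4/3/2
#4 xori  r0, r3, 4 ; 0/3/10/7/3/4/3/2
#5 beq  r1, r4, L8 ; 0/3/10/7/3/4/3/2 ; →target
#6 and  r4, r4, r7 ; 0/3/10/7/2/4/3/2
#8 or   r5, r4, r0 ; 0/3/10/7/2/2/3/2
#9 and  r5, r0, r7 ; 0/3/10/7/2/0/3/2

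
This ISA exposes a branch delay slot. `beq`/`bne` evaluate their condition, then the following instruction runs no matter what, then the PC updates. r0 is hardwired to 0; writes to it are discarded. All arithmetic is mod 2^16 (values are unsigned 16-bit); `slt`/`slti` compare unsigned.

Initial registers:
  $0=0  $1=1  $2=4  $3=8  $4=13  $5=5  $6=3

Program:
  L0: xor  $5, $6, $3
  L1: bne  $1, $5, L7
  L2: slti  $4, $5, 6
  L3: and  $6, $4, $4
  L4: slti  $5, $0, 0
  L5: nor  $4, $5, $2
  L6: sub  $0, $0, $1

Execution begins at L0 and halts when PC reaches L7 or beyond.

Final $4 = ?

0

[0] xor  $5, $6, $3  →  {$0:0, $1:1, $2:4, $3:8, $4:13, $5:11, $6:3}
[1] bne  $1, $5, L7  →  {$0:0, $1:1, $2:4, $3:8, $4:13, $5:11, $6:3}  ⟨branch taken⟩
[2] slti  $4, $5, 6  →  {$0:0, $1:1, $2:4, $3:8, $4:0, $5:11, $6:3}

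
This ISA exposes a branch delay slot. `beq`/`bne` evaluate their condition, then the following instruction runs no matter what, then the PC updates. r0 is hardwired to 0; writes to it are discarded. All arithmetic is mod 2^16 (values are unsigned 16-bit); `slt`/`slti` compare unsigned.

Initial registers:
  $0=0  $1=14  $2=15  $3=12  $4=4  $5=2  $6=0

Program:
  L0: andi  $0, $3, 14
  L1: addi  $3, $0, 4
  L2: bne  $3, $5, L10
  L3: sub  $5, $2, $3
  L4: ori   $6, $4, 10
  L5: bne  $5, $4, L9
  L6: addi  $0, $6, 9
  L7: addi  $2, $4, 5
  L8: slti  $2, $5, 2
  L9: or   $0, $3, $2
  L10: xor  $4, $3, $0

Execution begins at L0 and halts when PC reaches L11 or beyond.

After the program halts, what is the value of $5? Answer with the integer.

[0] andi  $0, $3, 14  →  {$0:0, $1:14, $2:15, $3:12, $4:4, $5:2, $6:0}
[1] addi  $3, $0, 4  →  {$0:0, $1:14, $2:15, $3:4, $4:4, $5:2, $6:0}
[2] bne  $3, $5, L10  →  {$0:0, $1:14, $2:15, $3:4, $4:4, $5:2, $6:0}  ⟨branch taken⟩
[3] sub  $5, $2, $3  →  {$0:0, $1:14, $2:15, $3:4, $4:4, $5:11, $6:0}
[10] xor  $4, $3, $0  →  {$0:0, $1:14, $2:15, $3:4, $4:4, $5:11, $6:0}

11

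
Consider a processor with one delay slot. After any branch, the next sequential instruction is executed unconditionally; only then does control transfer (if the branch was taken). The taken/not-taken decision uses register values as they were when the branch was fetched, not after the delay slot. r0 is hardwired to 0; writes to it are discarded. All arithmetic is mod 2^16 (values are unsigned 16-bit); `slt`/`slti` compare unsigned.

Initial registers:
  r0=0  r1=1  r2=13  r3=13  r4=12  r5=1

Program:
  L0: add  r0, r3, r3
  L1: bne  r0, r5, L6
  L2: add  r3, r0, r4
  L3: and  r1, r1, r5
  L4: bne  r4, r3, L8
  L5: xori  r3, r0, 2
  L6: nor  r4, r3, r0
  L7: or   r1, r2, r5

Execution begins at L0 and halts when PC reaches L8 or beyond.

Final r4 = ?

PC=0  add  r0, r3, r3        | r0=0 r1=1 r2=13 r3=13 r4=12 r5=1
PC=1  bne  r0, r5, L6        | r0=0 r1=1 r2=13 r3=13 r4=12 r5=1  [TAKEN]
PC=2  add  r3, r0, r4        | r0=0 r1=1 r2=13 r3=12 r4=12 r5=1
PC=6  nor  r4, r3, r0        | r0=0 r1=1 r2=13 r3=12 r4=65523 r5=1
PC=7  or   r1, r2, r5        | r0=0 r1=13 r2=13 r3=12 r4=65523 r5=1

65523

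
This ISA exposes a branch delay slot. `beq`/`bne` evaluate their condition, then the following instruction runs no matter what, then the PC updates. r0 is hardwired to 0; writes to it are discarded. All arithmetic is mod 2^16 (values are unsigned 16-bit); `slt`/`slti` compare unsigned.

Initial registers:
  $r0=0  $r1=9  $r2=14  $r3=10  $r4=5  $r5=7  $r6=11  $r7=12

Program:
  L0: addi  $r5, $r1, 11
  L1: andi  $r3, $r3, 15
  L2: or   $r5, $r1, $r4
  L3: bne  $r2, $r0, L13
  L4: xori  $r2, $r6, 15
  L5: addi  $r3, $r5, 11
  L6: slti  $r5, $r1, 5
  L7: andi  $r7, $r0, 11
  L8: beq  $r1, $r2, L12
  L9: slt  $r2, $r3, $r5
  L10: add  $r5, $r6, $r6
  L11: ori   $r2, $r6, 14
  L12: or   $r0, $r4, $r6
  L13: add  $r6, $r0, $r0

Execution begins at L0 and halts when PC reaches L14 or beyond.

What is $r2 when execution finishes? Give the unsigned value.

4

  step pc=0: addi  $r5, $r1, 11  regs=(0,9,14,10,5,20,11,12)
  step pc=1: andi  $r3, $r3, 15  regs=(0,9,14,10,5,20,11,12)
  step pc=2: or   $r5, $r1, $r4  regs=(0,9,14,10,5,13,11,12)
  step pc=3: bne  $r2, $r0, L13  cond=T  regs=(0,9,14,10,5,13,11,12)
  step pc=4: xori  $r2, $r6, 15  regs=(0,9,4,10,5,13,11,12)
  step pc=13: add  $r6, $r0, $r0  regs=(0,9,4,10,5,13,0,12)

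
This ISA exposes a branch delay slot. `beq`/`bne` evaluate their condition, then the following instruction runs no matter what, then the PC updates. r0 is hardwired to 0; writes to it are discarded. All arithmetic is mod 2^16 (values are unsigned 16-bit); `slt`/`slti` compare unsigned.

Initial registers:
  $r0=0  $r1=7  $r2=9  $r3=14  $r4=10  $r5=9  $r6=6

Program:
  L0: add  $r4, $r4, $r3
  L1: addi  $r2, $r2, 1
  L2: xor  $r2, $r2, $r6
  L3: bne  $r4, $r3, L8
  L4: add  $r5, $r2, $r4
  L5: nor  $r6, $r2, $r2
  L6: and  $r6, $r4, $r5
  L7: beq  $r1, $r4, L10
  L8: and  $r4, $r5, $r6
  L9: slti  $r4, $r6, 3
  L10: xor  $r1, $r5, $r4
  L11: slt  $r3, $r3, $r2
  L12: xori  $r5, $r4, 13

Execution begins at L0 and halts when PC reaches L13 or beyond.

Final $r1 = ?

[0] add  $r4, $r4, $r3  →  {$r0:0, $r1:7, $r2:9, $r3:14, $r4:24, $r5:9, $r6:6}
[1] addi  $r2, $r2, 1  →  {$r0:0, $r1:7, $r2:10, $r3:14, $r4:24, $r5:9, $r6:6}
[2] xor  $r2, $r2, $r6  →  {$r0:0, $r1:7, $r2:12, $r3:14, $r4:24, $r5:9, $r6:6}
[3] bne  $r4, $r3, L8  →  {$r0:0, $r1:7, $r2:12, $r3:14, $r4:24, $r5:9, $r6:6}  ⟨branch taken⟩
[4] add  $r5, $r2, $r4  →  {$r0:0, $r1:7, $r2:12, $r3:14, $r4:24, $r5:36, $r6:6}
[8] and  $r4, $r5, $r6  →  {$r0:0, $r1:7, $r2:12, $r3:14, $r4:4, $r5:36, $r6:6}
[9] slti  $r4, $r6, 3  →  {$r0:0, $r1:7, $r2:12, $r3:14, $r4:0, $r5:36, $r6:6}
[10] xor  $r1, $r5, $r4  →  {$r0:0, $r1:36, $r2:12, $r3:14, $r4:0, $r5:36, $r6:6}
[11] slt  $r3, $r3, $r2  →  {$r0:0, $r1:36, $r2:12, $r3:0, $r4:0, $r5:36, $r6:6}
[12] xori  $r5, $r4, 13  →  {$r0:0, $r1:36, $r2:12, $r3:0, $r4:0, $r5:13, $r6:6}

36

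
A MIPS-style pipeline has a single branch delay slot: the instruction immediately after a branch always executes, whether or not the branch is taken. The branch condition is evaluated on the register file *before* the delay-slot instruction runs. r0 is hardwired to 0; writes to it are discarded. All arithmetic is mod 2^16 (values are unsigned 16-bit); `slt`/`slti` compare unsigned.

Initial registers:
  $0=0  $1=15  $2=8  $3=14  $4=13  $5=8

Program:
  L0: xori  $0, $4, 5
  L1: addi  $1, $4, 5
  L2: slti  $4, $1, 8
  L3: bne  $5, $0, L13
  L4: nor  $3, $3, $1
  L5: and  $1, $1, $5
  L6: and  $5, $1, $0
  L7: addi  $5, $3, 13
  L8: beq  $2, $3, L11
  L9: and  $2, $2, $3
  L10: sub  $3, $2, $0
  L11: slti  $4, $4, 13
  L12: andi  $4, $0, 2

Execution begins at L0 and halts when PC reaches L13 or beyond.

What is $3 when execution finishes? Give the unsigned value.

#0 xori  $0, $4, 5 ; 0/15/8/14/13/8
#1 addi  $1, $4, 5 ; 0/18/8/14/13/8
#2 slti  $4, $1, 8 ; 0/18/8/14/0/8
#3 bne  $5, $0, L13 ; 0/18/8/14/0/8 ; →target
#4 nor  $3, $3, $1 ; 0/18/8/65505/0/8

65505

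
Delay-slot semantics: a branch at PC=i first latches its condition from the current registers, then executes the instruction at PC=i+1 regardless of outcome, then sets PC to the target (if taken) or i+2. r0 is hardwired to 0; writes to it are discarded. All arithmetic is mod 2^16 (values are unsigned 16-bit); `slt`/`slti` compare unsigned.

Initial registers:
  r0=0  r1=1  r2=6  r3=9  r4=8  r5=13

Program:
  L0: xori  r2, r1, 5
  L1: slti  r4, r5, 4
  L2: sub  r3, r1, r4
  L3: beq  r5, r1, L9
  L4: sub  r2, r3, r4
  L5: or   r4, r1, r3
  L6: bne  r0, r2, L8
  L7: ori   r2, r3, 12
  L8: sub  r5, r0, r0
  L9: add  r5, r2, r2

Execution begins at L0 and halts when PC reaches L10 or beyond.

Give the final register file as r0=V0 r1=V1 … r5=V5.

r0=0 r1=1 r2=13 r3=1 r4=1 r5=26

  step pc=0: xori  r2, r1, 5  regs=(0,1,4,9,8,13)
  step pc=1: slti  r4, r5, 4  regs=(0,1,4,9,0,13)
  step pc=2: sub  r3, r1, r4  regs=(0,1,4,1,0,13)
  step pc=3: beq  r5, r1, L9  cond=F  regs=(0,1,4,1,0,13)
  step pc=4: sub  r2, r3, r4  regs=(0,1,1,1,0,13)
  step pc=5: or   r4, r1, r3  regs=(0,1,1,1,1,13)
  step pc=6: bne  r0, r2, L8  cond=T  regs=(0,1,1,1,1,13)
  step pc=7: ori   r2, r3, 12  regs=(0,1,13,1,1,13)
  step pc=8: sub  r5, r0, r0  regs=(0,1,13,1,1,0)
  step pc=9: add  r5, r2, r2  regs=(0,1,13,1,1,26)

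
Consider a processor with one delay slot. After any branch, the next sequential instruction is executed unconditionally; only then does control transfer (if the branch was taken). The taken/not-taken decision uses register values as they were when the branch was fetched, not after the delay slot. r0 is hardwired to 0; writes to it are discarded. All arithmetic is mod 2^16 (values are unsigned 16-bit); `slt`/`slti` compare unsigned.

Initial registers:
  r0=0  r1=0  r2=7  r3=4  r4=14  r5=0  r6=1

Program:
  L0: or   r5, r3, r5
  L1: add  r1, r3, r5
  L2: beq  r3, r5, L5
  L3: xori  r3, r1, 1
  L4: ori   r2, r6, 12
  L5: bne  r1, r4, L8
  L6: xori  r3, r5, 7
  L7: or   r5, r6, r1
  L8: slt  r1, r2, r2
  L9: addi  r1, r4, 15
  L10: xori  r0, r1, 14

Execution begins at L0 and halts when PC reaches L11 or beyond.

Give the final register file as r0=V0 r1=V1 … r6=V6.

#0 or   r5, r3, r5 ; 0/0/7/4/14/4/1
#1 add  r1, r3, r5 ; 0/8/7/4/14/4/1
#2 beq  r3, r5, L5 ; 0/8/7/4/14/4/1 ; →target
#3 xori  r3, r1, 1 ; 0/8/7/9/14/4/1
#5 bne  r1, r4, L8 ; 0/8/7/9/14/4/1 ; →target
#6 xori  r3, r5, 7 ; 0/8/7/3/14/4/1
#8 slt  r1, r2, r2 ; 0/0/7/3/14/4/1
#9 addi  r1, r4, 15 ; 0/29/7/3/14/4/1
#10 xori  r0, r1, 14 ; 0/29/7/3/14/4/1

r0=0 r1=29 r2=7 r3=3 r4=14 r5=4 r6=1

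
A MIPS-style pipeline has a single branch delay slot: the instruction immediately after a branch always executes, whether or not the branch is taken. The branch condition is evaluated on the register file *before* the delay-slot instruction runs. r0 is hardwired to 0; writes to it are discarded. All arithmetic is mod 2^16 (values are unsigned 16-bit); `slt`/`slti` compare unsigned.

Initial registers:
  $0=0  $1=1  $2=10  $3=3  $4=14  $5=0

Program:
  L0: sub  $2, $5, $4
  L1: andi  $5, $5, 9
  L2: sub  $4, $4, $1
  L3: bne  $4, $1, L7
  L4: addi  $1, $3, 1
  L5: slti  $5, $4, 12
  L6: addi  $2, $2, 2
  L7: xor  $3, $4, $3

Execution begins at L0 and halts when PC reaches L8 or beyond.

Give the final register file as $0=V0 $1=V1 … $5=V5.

  step pc=0: sub  $2, $5, $4  regs=(0,1,65522,3,14,0)
  step pc=1: andi  $5, $5, 9  regs=(0,1,65522,3,14,0)
  step pc=2: sub  $4, $4, $1  regs=(0,1,65522,3,13,0)
  step pc=3: bne  $4, $1, L7  cond=T  regs=(0,1,65522,3,13,0)
  step pc=4: addi  $1, $3, 1  regs=(0,4,65522,3,13,0)
  step pc=7: xor  $3, $4, $3  regs=(0,4,65522,14,13,0)

$0=0 $1=4 $2=65522 $3=14 $4=13 $5=0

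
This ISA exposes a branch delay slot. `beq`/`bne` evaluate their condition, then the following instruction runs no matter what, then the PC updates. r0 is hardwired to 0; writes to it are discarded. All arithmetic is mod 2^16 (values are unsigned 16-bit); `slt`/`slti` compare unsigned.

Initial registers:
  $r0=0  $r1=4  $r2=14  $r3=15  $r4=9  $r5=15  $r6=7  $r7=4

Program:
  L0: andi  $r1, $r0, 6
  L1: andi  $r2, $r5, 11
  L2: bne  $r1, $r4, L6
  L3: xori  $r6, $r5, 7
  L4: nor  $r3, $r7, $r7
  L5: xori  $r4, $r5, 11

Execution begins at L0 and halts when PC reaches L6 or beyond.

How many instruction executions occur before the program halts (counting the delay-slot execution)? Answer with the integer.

4

#0 andi  $r1, $r0, 6 ; 0/0/14/15/9/15/7/4
#1 andi  $r2, $r5, 11 ; 0/0/11/15/9/15/7/4
#2 bne  $r1, $r4, L6 ; 0/0/11/15/9/15/7/4 ; →target
#3 xori  $r6, $r5, 7 ; 0/0/11/15/9/15/8/4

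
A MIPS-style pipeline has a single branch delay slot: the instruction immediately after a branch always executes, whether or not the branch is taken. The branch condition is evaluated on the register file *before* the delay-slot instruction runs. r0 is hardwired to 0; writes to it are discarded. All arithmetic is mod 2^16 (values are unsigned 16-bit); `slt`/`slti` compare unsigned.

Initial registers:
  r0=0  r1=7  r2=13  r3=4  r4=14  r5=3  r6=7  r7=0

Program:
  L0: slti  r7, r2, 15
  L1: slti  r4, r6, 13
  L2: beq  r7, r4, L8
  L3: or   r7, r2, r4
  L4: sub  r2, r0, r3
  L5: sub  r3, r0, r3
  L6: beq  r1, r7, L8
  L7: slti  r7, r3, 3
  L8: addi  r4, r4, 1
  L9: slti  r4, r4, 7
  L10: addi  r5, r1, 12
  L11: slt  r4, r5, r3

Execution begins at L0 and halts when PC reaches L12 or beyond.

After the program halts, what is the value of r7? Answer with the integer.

13

[0] slti  r7, r2, 15  →  {r0:0, r1:7, r2:13, r3:4, r4:14, r5:3, r6:7, r7:1}
[1] slti  r4, r6, 13  →  {r0:0, r1:7, r2:13, r3:4, r4:1, r5:3, r6:7, r7:1}
[2] beq  r7, r4, L8  →  {r0:0, r1:7, r2:13, r3:4, r4:1, r5:3, r6:7, r7:1}  ⟨branch taken⟩
[3] or   r7, r2, r4  →  {r0:0, r1:7, r2:13, r3:4, r4:1, r5:3, r6:7, r7:13}
[8] addi  r4, r4, 1  →  {r0:0, r1:7, r2:13, r3:4, r4:2, r5:3, r6:7, r7:13}
[9] slti  r4, r4, 7  →  {r0:0, r1:7, r2:13, r3:4, r4:1, r5:3, r6:7, r7:13}
[10] addi  r5, r1, 12  →  {r0:0, r1:7, r2:13, r3:4, r4:1, r5:19, r6:7, r7:13}
[11] slt  r4, r5, r3  →  {r0:0, r1:7, r2:13, r3:4, r4:0, r5:19, r6:7, r7:13}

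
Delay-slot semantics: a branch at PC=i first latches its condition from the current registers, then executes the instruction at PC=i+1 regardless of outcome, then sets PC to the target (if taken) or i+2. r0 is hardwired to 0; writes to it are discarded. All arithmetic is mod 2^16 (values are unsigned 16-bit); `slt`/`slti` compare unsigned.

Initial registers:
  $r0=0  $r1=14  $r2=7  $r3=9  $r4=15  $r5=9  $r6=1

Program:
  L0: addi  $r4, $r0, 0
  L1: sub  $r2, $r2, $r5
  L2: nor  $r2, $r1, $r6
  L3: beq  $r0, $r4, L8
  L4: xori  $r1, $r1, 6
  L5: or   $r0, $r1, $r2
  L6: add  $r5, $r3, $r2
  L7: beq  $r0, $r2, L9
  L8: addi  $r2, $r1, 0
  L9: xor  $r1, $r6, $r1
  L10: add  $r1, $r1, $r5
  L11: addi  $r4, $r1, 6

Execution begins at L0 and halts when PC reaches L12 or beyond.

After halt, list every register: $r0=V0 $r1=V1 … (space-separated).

PC=0  addi  $r4, $r0, 0      | $r0=0 $r1=14 $r2=7 $r3=9 $r4=0 $r5=9 $r6=1
PC=1  sub  $r2, $r2, $r5     | $r0=0 $r1=14 $r2=65534 $r3=9 $r4=0 $r5=9 $r6=1
PC=2  nor  $r2, $r1, $r6     | $r0=0 $r1=14 $r2=65520 $r3=9 $r4=0 $r5=9 $r6=1
PC=3  beq  $r0, $r4, L8      | $r0=0 $r1=14 $r2=65520 $r3=9 $r4=0 $r5=9 $r6=1  [TAKEN]
PC=4  xori  $r1, $r1, 6      | $r0=0 $r1=8 $r2=65520 $r3=9 $r4=0 $r5=9 $r6=1
PC=8  addi  $r2, $r1, 0      | $r0=0 $r1=8 $r2=8 $r3=9 $r4=0 $r5=9 $r6=1
PC=9  xor  $r1, $r6, $r1     | $r0=0 $r1=9 $r2=8 $r3=9 $r4=0 $r5=9 $r6=1
PC=10 add  $r1, $r1, $r5     | $r0=0 $r1=18 $r2=8 $r3=9 $r4=0 $r5=9 $r6=1
PC=11 addi  $r4, $r1, 6      | $r0=0 $r1=18 $r2=8 $r3=9 $r4=24 $r5=9 $r6=1

$r0=0 $r1=18 $r2=8 $r3=9 $r4=24 $r5=9 $r6=1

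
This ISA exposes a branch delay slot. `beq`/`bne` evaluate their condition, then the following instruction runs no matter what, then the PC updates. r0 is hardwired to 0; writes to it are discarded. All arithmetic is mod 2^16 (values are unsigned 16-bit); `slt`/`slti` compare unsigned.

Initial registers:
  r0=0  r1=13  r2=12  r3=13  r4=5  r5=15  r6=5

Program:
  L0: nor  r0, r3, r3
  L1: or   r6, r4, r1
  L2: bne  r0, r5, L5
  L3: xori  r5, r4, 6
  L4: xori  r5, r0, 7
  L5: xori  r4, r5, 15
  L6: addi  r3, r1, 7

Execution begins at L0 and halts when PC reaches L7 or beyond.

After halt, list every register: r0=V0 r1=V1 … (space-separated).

PC=0  nor  r0, r3, r3        | r0=0 r1=13 r2=12 r3=13 r4=5 r5=15 r6=5
PC=1  or   r6, r4, r1        | r0=0 r1=13 r2=12 r3=13 r4=5 r5=15 r6=13
PC=2  bne  r0, r5, L5        | r0=0 r1=13 r2=12 r3=13 r4=5 r5=15 r6=13  [TAKEN]
PC=3  xori  r5, r4, 6        | r0=0 r1=13 r2=12 r3=13 r4=5 r5=3 r6=13
PC=5  xori  r4, r5, 15       | r0=0 r1=13 r2=12 r3=13 r4=12 r5=3 r6=13
PC=6  addi  r3, r1, 7        | r0=0 r1=13 r2=12 r3=20 r4=12 r5=3 r6=13

r0=0 r1=13 r2=12 r3=20 r4=12 r5=3 r6=13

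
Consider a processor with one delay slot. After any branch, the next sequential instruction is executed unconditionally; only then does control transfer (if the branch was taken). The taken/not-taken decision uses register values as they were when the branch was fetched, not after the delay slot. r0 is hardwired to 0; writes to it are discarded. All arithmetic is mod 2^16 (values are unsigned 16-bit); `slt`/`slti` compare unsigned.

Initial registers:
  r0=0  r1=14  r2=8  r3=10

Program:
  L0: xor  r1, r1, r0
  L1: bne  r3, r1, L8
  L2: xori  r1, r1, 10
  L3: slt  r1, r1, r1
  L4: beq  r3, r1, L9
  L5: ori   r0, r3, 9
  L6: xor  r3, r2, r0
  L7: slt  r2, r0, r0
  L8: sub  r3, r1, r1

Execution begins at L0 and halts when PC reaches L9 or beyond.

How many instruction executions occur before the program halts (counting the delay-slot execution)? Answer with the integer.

4

[0] xor  r1, r1, r0  →  {r0:0, r1:14, r2:8, r3:10}
[1] bne  r3, r1, L8  →  {r0:0, r1:14, r2:8, r3:10}  ⟨branch taken⟩
[2] xori  r1, r1, 10  →  {r0:0, r1:4, r2:8, r3:10}
[8] sub  r3, r1, r1  →  {r0:0, r1:4, r2:8, r3:0}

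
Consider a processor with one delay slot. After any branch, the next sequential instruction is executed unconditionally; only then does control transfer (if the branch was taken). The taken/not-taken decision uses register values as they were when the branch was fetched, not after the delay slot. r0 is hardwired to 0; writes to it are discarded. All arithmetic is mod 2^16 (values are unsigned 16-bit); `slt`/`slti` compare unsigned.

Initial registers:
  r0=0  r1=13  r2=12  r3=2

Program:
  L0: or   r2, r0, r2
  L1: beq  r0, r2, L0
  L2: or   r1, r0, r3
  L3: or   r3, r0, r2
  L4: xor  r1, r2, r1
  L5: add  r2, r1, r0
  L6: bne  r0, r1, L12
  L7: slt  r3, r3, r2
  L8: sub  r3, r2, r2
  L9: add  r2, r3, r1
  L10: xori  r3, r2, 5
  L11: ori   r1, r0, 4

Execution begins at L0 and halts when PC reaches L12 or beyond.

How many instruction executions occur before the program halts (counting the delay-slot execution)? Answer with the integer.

8

[0] or   r2, r0, r2  →  {r0:0, r1:13, r2:12, r3:2}
[1] beq  r0, r2, L0  →  {r0:0, r1:13, r2:12, r3:2}  ⟨branch fallthrough⟩
[2] or   r1, r0, r3  →  {r0:0, r1:2, r2:12, r3:2}
[3] or   r3, r0, r2  →  {r0:0, r1:2, r2:12, r3:12}
[4] xor  r1, r2, r1  →  {r0:0, r1:14, r2:12, r3:12}
[5] add  r2, r1, r0  →  {r0:0, r1:14, r2:14, r3:12}
[6] bne  r0, r1, L12  →  {r0:0, r1:14, r2:14, r3:12}  ⟨branch taken⟩
[7] slt  r3, r3, r2  →  {r0:0, r1:14, r2:14, r3:1}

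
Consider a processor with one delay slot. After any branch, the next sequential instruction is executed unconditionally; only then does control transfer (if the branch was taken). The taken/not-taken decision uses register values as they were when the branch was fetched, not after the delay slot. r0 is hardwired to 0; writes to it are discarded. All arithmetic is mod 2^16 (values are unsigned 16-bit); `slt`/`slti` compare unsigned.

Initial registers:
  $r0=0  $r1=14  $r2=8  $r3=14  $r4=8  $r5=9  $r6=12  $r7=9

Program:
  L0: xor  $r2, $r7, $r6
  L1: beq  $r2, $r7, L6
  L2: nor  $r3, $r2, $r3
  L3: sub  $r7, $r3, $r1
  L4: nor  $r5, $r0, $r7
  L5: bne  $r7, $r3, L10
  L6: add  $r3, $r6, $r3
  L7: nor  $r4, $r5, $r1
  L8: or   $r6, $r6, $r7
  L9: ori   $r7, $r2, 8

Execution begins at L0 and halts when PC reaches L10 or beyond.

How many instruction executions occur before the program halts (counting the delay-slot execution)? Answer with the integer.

7

[0] xor  $r2, $r7, $r6  →  {$r0:0, $r1:14, $r2:5, $r3:14, $r4:8, $r5:9, $r6:12, $r7:9}
[1] beq  $r2, $r7, L6  →  {$r0:0, $r1:14, $r2:5, $r3:14, $r4:8, $r5:9, $r6:12, $r7:9}  ⟨branch fallthrough⟩
[2] nor  $r3, $r2, $r3  →  {$r0:0, $r1:14, $r2:5, $r3:65520, $r4:8, $r5:9, $r6:12, $r7:9}
[3] sub  $r7, $r3, $r1  →  {$r0:0, $r1:14, $r2:5, $r3:65520, $r4:8, $r5:9, $r6:12, $r7:65506}
[4] nor  $r5, $r0, $r7  →  {$r0:0, $r1:14, $r2:5, $r3:65520, $r4:8, $r5:29, $r6:12, $r7:65506}
[5] bne  $r7, $r3, L10  →  {$r0:0, $r1:14, $r2:5, $r3:65520, $r4:8, $r5:29, $r6:12, $r7:65506}  ⟨branch taken⟩
[6] add  $r3, $r6, $r3  →  {$r0:0, $r1:14, $r2:5, $r3:65532, $r4:8, $r5:29, $r6:12, $r7:65506}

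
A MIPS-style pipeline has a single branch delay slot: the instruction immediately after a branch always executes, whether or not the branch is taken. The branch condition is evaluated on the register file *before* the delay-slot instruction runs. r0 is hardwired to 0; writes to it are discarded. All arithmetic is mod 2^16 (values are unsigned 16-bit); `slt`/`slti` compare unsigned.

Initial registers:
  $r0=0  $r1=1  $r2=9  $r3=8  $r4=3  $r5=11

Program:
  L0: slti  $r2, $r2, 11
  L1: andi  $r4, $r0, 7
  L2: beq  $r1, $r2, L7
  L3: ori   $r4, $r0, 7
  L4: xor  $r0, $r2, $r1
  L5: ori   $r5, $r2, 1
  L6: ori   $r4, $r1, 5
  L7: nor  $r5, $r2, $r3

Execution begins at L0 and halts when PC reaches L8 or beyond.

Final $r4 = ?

7

  step pc=0: slti  $r2, $r2, 11  regs=(0,1,1,8,3,11)
  step pc=1: andi  $r4, $r0, 7  regs=(0,1,1,8,0,11)
  step pc=2: beq  $r1, $r2, L7  cond=T  regs=(0,1,1,8,0,11)
  step pc=3: ori   $r4, $r0, 7  regs=(0,1,1,8,7,11)
  step pc=7: nor  $r5, $r2, $r3  regs=(0,1,1,8,7,65526)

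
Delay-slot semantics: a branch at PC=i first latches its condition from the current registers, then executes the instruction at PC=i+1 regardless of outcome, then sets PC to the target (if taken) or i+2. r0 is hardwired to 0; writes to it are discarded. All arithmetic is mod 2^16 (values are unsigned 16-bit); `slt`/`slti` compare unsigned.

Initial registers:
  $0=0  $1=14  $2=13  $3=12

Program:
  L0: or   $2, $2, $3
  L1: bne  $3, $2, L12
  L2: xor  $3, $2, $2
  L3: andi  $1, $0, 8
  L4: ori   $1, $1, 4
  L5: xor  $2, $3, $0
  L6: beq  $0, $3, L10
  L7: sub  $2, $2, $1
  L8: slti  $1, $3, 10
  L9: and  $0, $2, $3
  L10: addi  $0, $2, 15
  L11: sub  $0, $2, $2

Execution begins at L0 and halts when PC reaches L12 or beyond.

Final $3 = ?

PC=0  or   $2, $2, $3        | $0=0 $1=14 $2=13 $3=12
PC=1  bne  $3, $2, L12       | $0=0 $1=14 $2=13 $3=12  [TAKEN]
PC=2  xor  $3, $2, $2        | $0=0 $1=14 $2=13 $3=0

0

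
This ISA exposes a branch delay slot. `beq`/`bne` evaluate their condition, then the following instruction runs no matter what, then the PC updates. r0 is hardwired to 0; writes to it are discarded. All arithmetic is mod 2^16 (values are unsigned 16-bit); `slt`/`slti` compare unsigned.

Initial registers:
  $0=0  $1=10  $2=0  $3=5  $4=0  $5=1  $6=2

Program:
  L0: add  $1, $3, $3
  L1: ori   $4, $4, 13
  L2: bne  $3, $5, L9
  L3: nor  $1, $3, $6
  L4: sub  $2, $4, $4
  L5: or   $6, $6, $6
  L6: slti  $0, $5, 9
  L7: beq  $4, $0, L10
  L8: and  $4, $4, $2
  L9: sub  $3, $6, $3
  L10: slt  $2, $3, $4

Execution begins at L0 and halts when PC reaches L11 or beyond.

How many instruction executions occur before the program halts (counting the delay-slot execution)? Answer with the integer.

6

[0] add  $1, $3, $3  →  {$0:0, $1:10, $2:0, $3:5, $4:0, $5:1, $6:2}
[1] ori   $4, $4, 13  →  {$0:0, $1:10, $2:0, $3:5, $4:13, $5:1, $6:2}
[2] bne  $3, $5, L9  →  {$0:0, $1:10, $2:0, $3:5, $4:13, $5:1, $6:2}  ⟨branch taken⟩
[3] nor  $1, $3, $6  →  {$0:0, $1:65528, $2:0, $3:5, $4:13, $5:1, $6:2}
[9] sub  $3, $6, $3  →  {$0:0, $1:65528, $2:0, $3:65533, $4:13, $5:1, $6:2}
[10] slt  $2, $3, $4  →  {$0:0, $1:65528, $2:0, $3:65533, $4:13, $5:1, $6:2}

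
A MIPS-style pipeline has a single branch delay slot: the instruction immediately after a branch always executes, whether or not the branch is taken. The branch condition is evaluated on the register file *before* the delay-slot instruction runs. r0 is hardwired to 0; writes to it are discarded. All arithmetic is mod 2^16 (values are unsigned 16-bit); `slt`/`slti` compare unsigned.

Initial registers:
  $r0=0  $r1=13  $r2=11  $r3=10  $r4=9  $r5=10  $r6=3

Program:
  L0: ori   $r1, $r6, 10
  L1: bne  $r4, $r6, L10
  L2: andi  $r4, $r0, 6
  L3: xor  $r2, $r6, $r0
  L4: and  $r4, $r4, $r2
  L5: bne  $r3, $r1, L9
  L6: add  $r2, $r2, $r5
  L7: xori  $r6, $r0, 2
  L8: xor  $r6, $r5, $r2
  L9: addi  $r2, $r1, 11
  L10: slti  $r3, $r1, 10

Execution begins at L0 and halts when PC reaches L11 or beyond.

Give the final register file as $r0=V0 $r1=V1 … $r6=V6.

[0] ori   $r1, $r6, 10  →  {$r0:0, $r1:11, $r2:11, $r3:10, $r4:9, $r5:10, $r6:3}
[1] bne  $r4, $r6, L10  →  {$r0:0, $r1:11, $r2:11, $r3:10, $r4:9, $r5:10, $r6:3}  ⟨branch taken⟩
[2] andi  $r4, $r0, 6  →  {$r0:0, $r1:11, $r2:11, $r3:10, $r4:0, $r5:10, $r6:3}
[10] slti  $r3, $r1, 10  →  {$r0:0, $r1:11, $r2:11, $r3:0, $r4:0, $r5:10, $r6:3}

$r0=0 $r1=11 $r2=11 $r3=0 $r4=0 $r5=10 $r6=3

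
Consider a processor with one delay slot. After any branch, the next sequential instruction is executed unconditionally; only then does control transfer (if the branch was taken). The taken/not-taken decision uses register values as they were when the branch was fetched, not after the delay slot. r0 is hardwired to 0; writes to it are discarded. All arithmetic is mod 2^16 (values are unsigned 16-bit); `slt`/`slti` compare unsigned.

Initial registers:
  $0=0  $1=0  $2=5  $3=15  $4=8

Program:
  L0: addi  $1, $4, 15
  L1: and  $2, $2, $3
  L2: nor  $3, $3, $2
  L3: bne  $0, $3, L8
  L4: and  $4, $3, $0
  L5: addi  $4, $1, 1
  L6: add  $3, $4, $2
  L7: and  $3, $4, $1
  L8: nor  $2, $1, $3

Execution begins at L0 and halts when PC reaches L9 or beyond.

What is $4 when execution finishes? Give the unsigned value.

0

#0 addi  $1, $4, 15 ; 0/23/5/15/8
#1 and  $2, $2, $3 ; 0/23/5/15/8
#2 nor  $3, $3, $2 ; 0/23/5/65520/8
#3 bne  $0, $3, L8 ; 0/23/5/65520/8 ; →target
#4 and  $4, $3, $0 ; 0/23/5/65520/0
#8 nor  $2, $1, $3 ; 0/23/8/65520/0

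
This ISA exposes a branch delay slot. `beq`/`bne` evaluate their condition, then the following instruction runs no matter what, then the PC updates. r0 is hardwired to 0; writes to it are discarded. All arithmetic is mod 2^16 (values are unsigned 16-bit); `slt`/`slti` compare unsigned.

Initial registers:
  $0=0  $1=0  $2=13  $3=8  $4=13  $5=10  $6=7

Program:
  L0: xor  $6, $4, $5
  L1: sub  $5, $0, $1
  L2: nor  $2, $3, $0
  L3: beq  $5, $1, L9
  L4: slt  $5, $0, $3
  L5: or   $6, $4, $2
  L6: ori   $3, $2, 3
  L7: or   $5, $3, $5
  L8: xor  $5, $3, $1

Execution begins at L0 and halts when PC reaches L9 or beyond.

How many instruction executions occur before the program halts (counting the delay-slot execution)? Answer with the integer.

PC=0  xor  $6, $4, $5        | $0=0 $1=0 $2=13 $3=8 $4=13 $5=10 $6=7
PC=1  sub  $5, $0, $1        | $0=0 $1=0 $2=13 $3=8 $4=13 $5=0 $6=7
PC=2  nor  $2, $3, $0        | $0=0 $1=0 $2=65527 $3=8 $4=13 $5=0 $6=7
PC=3  beq  $5, $1, L9        | $0=0 $1=0 $2=65527 $3=8 $4=13 $5=0 $6=7  [TAKEN]
PC=4  slt  $5, $0, $3        | $0=0 $1=0 $2=65527 $3=8 $4=13 $5=1 $6=7

5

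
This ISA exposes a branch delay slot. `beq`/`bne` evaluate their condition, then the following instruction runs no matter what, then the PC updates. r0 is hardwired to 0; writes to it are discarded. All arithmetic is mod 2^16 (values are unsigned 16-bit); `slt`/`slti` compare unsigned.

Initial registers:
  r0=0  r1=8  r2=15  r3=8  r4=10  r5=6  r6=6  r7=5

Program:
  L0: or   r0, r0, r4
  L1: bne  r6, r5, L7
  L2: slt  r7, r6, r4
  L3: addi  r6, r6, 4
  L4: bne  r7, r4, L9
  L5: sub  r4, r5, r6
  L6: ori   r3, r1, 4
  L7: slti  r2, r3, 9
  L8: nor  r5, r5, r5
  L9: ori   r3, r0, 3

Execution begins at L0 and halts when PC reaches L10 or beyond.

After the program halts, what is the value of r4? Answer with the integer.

65532

[0] or   r0, r0, r4  →  {r0:0, r1:8, r2:15, r3:8, r4:10, r5:6, r6:6, r7:5}
[1] bne  r6, r5, L7  →  {r0:0, r1:8, r2:15, r3:8, r4:10, r5:6, r6:6, r7:5}  ⟨branch fallthrough⟩
[2] slt  r7, r6, r4  →  {r0:0, r1:8, r2:15, r3:8, r4:10, r5:6, r6:6, r7:1}
[3] addi  r6, r6, 4  →  {r0:0, r1:8, r2:15, r3:8, r4:10, r5:6, r6:10, r7:1}
[4] bne  r7, r4, L9  →  {r0:0, r1:8, r2:15, r3:8, r4:10, r5:6, r6:10, r7:1}  ⟨branch taken⟩
[5] sub  r4, r5, r6  →  {r0:0, r1:8, r2:15, r3:8, r4:65532, r5:6, r6:10, r7:1}
[9] ori   r3, r0, 3  →  {r0:0, r1:8, r2:15, r3:3, r4:65532, r5:6, r6:10, r7:1}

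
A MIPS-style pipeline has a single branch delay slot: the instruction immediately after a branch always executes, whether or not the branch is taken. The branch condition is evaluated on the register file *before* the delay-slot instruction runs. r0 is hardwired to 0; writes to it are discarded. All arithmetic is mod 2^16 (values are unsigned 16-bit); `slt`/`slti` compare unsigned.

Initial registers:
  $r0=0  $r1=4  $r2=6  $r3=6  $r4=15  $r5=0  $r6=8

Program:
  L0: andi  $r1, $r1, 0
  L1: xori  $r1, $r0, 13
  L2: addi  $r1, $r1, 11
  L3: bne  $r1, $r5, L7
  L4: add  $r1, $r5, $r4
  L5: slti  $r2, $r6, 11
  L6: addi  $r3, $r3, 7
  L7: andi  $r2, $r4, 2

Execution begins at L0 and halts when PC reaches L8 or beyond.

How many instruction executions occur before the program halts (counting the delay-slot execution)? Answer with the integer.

  step pc=0: andi  $r1, $r1, 0  regs=(0,0,6,6,15,0,8)
  step pc=1: xori  $r1, $r0, 13  regs=(0,13,6,6,15,0,8)
  step pc=2: addi  $r1, $r1, 11  regs=(0,24,6,6,15,0,8)
  step pc=3: bne  $r1, $r5, L7  cond=T  regs=(0,24,6,6,15,0,8)
  step pc=4: add  $r1, $r5, $r4  regs=(0,15,6,6,15,0,8)
  step pc=7: andi  $r2, $r4, 2  regs=(0,15,2,6,15,0,8)

6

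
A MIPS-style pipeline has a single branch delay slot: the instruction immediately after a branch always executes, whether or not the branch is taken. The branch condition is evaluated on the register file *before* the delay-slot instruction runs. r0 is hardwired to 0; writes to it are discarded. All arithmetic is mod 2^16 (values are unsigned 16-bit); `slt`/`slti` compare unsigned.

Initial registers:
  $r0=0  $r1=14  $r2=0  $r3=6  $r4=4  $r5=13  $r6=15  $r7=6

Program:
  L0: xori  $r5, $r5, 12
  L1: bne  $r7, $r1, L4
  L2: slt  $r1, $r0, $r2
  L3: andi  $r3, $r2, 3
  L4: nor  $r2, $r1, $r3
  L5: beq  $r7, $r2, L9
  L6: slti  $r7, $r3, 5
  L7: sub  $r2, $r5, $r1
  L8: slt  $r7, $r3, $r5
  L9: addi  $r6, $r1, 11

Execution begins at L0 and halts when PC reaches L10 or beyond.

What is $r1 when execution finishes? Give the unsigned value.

#0 xori  $r5, $r5, 12 ; 0/14/0/6/4/1/15/6
#1 bne  $r7, $r1, L4 ; 0/14/0/6/4/1/15/6 ; →target
#2 slt  $r1, $r0, $r2 ; 0/0/0/6/4/1/15/6
#4 nor  $r2, $r1, $r3 ; 0/0/65529/6/4/1/15/6
#5 beq  $r7, $r2, L9 ; 0/0/65529/6/4/1/15/6 ; →fallthru
#6 slti  $r7, $r3, 5 ; 0/0/65529/6/4/1/15/0
#7 sub  $r2, $r5, $r1 ; 0/0/1/6/4/1/15/0
#8 slt  $r7, $r3, $r5 ; 0/0/1/6/4/1/15/0
#9 addi  $r6, $r1, 11 ; 0/0/1/6/4/1/11/0

0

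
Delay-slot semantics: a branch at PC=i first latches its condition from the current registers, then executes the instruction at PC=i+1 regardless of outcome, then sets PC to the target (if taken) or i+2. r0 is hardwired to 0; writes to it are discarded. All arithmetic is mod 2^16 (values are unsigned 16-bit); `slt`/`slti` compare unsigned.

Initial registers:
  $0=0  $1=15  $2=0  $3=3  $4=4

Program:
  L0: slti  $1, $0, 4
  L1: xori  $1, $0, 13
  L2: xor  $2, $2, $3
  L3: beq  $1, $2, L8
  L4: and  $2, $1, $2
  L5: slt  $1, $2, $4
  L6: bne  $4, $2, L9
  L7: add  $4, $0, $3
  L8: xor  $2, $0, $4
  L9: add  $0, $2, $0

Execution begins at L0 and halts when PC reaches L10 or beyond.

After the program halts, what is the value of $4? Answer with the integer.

#0 slti  $1, $0, 4 ; 0/1/0/3/4
#1 xori  $1, $0, 13 ; 0/13/0/3/4
#2 xor  $2, $2, $3 ; 0/13/3/3/4
#3 beq  $1, $2, L8 ; 0/13/3/3/4 ; →fallthru
#4 and  $2, $1, $2 ; 0/13/1/3/4
#5 slt  $1, $2, $4 ; 0/1/1/3/4
#6 bne  $4, $2, L9 ; 0/1/1/3/4 ; →target
#7 add  $4, $0, $3 ; 0/1/1/3/3
#9 add  $0, $2, $0 ; 0/1/1/3/3

3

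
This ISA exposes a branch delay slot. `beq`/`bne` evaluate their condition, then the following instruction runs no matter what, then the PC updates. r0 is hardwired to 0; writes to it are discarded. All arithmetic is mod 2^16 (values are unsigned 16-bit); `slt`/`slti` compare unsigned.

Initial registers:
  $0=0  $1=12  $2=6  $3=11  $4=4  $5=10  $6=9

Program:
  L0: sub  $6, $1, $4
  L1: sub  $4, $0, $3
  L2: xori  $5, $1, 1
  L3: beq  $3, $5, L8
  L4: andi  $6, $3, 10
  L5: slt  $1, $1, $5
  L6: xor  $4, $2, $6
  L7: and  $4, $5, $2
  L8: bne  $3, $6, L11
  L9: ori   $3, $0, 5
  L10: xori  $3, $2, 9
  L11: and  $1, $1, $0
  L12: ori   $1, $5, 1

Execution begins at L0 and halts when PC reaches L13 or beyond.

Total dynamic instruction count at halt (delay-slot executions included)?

12

PC=0  sub  $6, $1, $4        | $0=0 $1=12 $2=6 $3=11 $4=4 $5=10 $6=8
PC=1  sub  $4, $0, $3        | $0=0 $1=12 $2=6 $3=11 $4=65525 $5=10 $6=8
PC=2  xori  $5, $1, 1        | $0=0 $1=12 $2=6 $3=11 $4=65525 $5=13 $6=8
PC=3  beq  $3, $5, L8        | $0=0 $1=12 $2=6 $3=11 $4=65525 $5=13 $6=8  [not taken]
PC=4  andi  $6, $3, 10       | $0=0 $1=12 $2=6 $3=11 $4=65525 $5=13 $6=10
PC=5  slt  $1, $1, $5        | $0=0 $1=1 $2=6 $3=11 $4=65525 $5=13 $6=10
PC=6  xor  $4, $2, $6        | $0=0 $1=1 $2=6 $3=11 $4=12 $5=13 $6=10
PC=7  and  $4, $5, $2        | $0=0 $1=1 $2=6 $3=11 $4=4 $5=13 $6=10
PC=8  bne  $3, $6, L11       | $0=0 $1=1 $2=6 $3=11 $4=4 $5=13 $6=10  [TAKEN]
PC=9  ori   $3, $0, 5        | $0=0 $1=1 $2=6 $3=5 $4=4 $5=13 $6=10
PC=11 and  $1, $1, $0        | $0=0 $1=0 $2=6 $3=5 $4=4 $5=13 $6=10
PC=12 ori   $1, $5, 1        | $0=0 $1=13 $2=6 $3=5 $4=4 $5=13 $6=10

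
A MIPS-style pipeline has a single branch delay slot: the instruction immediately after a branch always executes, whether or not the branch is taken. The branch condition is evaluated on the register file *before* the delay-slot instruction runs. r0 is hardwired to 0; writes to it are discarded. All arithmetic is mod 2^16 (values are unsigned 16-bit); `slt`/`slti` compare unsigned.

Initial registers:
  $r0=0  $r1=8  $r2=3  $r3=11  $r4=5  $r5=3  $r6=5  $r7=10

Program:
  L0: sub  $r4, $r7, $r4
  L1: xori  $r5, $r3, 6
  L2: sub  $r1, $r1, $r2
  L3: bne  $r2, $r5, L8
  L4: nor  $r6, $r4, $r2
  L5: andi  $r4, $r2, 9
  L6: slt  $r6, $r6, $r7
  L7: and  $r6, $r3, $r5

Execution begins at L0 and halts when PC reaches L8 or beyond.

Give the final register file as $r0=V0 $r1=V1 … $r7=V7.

$r0=0 $r1=5 $r2=3 $r3=11 $r4=5 $r5=13 $r6=65528 $r7=10

#0 sub  $r4, $r7, $r4 ; 0/8/3/11/5/3/5/10
#1 xori  $r5, $r3, 6 ; 0/8/3/11/5/13/5/10
#2 sub  $r1, $r1, $r2 ; 0/5/3/11/5/13/5/10
#3 bne  $r2, $r5, L8 ; 0/5/3/11/5/13/5/10 ; →target
#4 nor  $r6, $r4, $r2 ; 0/5/3/11/5/13/65528/10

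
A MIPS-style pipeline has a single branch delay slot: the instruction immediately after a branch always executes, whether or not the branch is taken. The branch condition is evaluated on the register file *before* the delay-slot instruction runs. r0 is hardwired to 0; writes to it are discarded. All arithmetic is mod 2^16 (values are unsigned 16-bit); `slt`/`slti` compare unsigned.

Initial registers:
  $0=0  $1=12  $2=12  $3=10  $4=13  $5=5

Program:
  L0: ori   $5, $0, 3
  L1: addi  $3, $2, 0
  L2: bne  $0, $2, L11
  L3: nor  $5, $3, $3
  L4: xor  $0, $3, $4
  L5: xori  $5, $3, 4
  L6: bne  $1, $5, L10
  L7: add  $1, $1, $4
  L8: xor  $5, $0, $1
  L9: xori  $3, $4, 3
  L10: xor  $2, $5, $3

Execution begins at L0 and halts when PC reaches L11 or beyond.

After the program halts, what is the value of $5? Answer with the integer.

65523

PC=0  ori   $5, $0, 3        | $0=0 $1=12 $2=12 $3=10 $4=13 $5=3
PC=1  addi  $3, $2, 0        | $0=0 $1=12 $2=12 $3=12 $4=13 $5=3
PC=2  bne  $0, $2, L11       | $0=0 $1=12 $2=12 $3=12 $4=13 $5=3  [TAKEN]
PC=3  nor  $5, $3, $3        | $0=0 $1=12 $2=12 $3=12 $4=13 $5=65523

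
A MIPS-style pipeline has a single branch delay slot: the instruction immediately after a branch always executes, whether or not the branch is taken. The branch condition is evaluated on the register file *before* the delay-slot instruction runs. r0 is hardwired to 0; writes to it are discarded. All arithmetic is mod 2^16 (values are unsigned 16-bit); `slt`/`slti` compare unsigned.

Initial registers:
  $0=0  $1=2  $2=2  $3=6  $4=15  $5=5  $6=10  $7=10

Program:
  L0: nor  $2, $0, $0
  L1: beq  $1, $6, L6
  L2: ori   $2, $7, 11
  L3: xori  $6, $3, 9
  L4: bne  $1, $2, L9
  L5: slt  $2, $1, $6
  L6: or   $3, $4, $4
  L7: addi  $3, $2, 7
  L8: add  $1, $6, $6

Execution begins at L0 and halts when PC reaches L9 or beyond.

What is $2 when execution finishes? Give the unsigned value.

1

PC=0  nor  $2, $0, $0        | $0=0 $1=2 $2=65535 $3=6 $4=15 $5=5 $6=10 $7=10
PC=1  beq  $1, $6, L6        | $0=0 $1=2 $2=65535 $3=6 $4=15 $5=5 $6=10 $7=10  [not taken]
PC=2  ori   $2, $7, 11       | $0=0 $1=2 $2=11 $3=6 $4=15 $5=5 $6=10 $7=10
PC=3  xori  $6, $3, 9        | $0=0 $1=2 $2=11 $3=6 $4=15 $5=5 $6=15 $7=10
PC=4  bne  $1, $2, L9        | $0=0 $1=2 $2=11 $3=6 $4=15 $5=5 $6=15 $7=10  [TAKEN]
PC=5  slt  $2, $1, $6        | $0=0 $1=2 $2=1 $3=6 $4=15 $5=5 $6=15 $7=10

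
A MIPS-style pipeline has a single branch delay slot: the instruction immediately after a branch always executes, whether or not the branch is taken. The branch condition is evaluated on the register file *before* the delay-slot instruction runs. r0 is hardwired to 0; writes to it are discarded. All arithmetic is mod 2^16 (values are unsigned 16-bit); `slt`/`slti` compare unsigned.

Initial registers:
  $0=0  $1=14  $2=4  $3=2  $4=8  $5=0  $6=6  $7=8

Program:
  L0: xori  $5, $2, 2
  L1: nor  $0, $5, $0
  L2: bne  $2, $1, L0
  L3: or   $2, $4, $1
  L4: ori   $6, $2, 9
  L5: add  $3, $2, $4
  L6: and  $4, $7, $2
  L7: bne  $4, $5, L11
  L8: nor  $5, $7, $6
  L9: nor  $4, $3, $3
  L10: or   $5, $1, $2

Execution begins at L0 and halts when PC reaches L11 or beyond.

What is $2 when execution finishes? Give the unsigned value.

#0 xori  $5, $2, 2 ; 0/14/4/2/8/6/6/8
#1 nor  $0, $5, $0 ; 0/14/4/2/8/6/6/8
#2 bne  $2, $1, L0 ; 0/14/4/2/8/6/6/8 ; →target
#3 or   $2, $4, $1 ; 0/14/14/2/8/6/6/8
#0 xori  $5, $2, 2 ; 0/14/14/2/8/12/6/8
#1 nor  $0, $5, $0 ; 0/14/14/2/8/12/6/8
#2 bne  $2, $1, L0 ; 0/14/14/2/8/12/6/8 ; →fallthru
#3 or   $2, $4, $1 ; 0/14/14/2/8/12/6/8
#4 ori   $6, $2, 9 ; 0/14/14/2/8/12/15/8
#5 add  $3, $2, $4 ; 0/14/14/22/8/12/15/8
#6 and  $4, $7, $2 ; 0/14/14/22/8/12/15/8
#7 bne  $4, $5, L11 ; 0/14/14/22/8/12/15/8 ; →target
#8 nor  $5, $7, $6 ; 0/14/14/22/8/65520/15/8

14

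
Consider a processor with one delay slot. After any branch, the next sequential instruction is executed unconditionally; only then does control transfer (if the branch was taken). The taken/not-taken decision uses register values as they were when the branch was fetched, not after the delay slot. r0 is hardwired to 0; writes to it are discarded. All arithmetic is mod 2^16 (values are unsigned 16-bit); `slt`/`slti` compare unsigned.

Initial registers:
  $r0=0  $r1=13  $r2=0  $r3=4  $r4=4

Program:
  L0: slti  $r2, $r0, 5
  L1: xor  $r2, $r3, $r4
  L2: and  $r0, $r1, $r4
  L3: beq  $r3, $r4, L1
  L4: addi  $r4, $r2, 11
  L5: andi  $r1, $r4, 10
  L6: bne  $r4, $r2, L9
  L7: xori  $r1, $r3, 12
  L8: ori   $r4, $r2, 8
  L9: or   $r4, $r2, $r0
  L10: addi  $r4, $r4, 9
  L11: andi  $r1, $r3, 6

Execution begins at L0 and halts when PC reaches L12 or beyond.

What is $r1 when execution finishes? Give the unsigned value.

4

[0] slti  $r2, $r0, 5  →  {$r0:0, $r1:13, $r2:1, $r3:4, $r4:4}
[1] xor  $r2, $r3, $r4  →  {$r0:0, $r1:13, $r2:0, $r3:4, $r4:4}
[2] and  $r0, $r1, $r4  →  {$r0:0, $r1:13, $r2:0, $r3:4, $r4:4}
[3] beq  $r3, $r4, L1  →  {$r0:0, $r1:13, $r2:0, $r3:4, $r4:4}  ⟨branch taken⟩
[4] addi  $r4, $r2, 11  →  {$r0:0, $r1:13, $r2:0, $r3:4, $r4:11}
[1] xor  $r2, $r3, $r4  →  {$r0:0, $r1:13, $r2:15, $r3:4, $r4:11}
[2] and  $r0, $r1, $r4  →  {$r0:0, $r1:13, $r2:15, $r3:4, $r4:11}
[3] beq  $r3, $r4, L1  →  {$r0:0, $r1:13, $r2:15, $r3:4, $r4:11}  ⟨branch fallthrough⟩
[4] addi  $r4, $r2, 11  →  {$r0:0, $r1:13, $r2:15, $r3:4, $r4:26}
[5] andi  $r1, $r4, 10  →  {$r0:0, $r1:10, $r2:15, $r3:4, $r4:26}
[6] bne  $r4, $r2, L9  →  {$r0:0, $r1:10, $r2:15, $r3:4, $r4:26}  ⟨branch taken⟩
[7] xori  $r1, $r3, 12  →  {$r0:0, $r1:8, $r2:15, $r3:4, $r4:26}
[9] or   $r4, $r2, $r0  →  {$r0:0, $r1:8, $r2:15, $r3:4, $r4:15}
[10] addi  $r4, $r4, 9  →  {$r0:0, $r1:8, $r2:15, $r3:4, $r4:24}
[11] andi  $r1, $r3, 6  →  {$r0:0, $r1:4, $r2:15, $r3:4, $r4:24}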